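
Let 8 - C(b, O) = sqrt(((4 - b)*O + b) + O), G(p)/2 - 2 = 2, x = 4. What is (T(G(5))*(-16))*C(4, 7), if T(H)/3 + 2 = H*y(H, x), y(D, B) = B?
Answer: -11520 + 1440*sqrt(11) ≈ -6744.1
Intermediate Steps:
G(p) = 8 (G(p) = 4 + 2*2 = 4 + 4 = 8)
T(H) = -6 + 12*H (T(H) = -6 + 3*(H*4) = -6 + 3*(4*H) = -6 + 12*H)
C(b, O) = 8 - sqrt(O + b + O*(4 - b)) (C(b, O) = 8 - sqrt(((4 - b)*O + b) + O) = 8 - sqrt((O*(4 - b) + b) + O) = 8 - sqrt((b + O*(4 - b)) + O) = 8 - sqrt(O + b + O*(4 - b)))
(T(G(5))*(-16))*C(4, 7) = ((-6 + 12*8)*(-16))*(8 - sqrt(4 + 5*7 - 1*7*4)) = ((-6 + 96)*(-16))*(8 - sqrt(4 + 35 - 28)) = (90*(-16))*(8 - sqrt(11)) = -1440*(8 - sqrt(11)) = -11520 + 1440*sqrt(11)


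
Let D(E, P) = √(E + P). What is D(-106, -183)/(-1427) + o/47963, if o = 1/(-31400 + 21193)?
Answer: -1/489558341 - 17*I/1427 ≈ -2.0427e-9 - 0.011913*I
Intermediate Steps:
o = -1/10207 (o = 1/(-10207) = -1/10207 ≈ -9.7972e-5)
D(-106, -183)/(-1427) + o/47963 = √(-106 - 183)/(-1427) - 1/10207/47963 = √(-289)*(-1/1427) - 1/10207*1/47963 = (17*I)*(-1/1427) - 1/489558341 = -17*I/1427 - 1/489558341 = -1/489558341 - 17*I/1427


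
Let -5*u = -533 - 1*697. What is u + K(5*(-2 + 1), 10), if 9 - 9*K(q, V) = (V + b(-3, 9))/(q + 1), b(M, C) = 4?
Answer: 4453/18 ≈ 247.39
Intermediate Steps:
u = 246 (u = -(-533 - 1*697)/5 = -(-533 - 697)/5 = -⅕*(-1230) = 246)
K(q, V) = 1 - (4 + V)/(9*(1 + q)) (K(q, V) = 1 - (V + 4)/(9*(q + 1)) = 1 - (4 + V)/(9*(1 + q)))
u + K(5*(-2 + 1), 10) = 246 + (5 - 1*10 + 9*(5*(-2 + 1)))/(9*(1 + 5*(-2 + 1))) = 246 + (5 - 10 + 9*(5*(-1)))/(9*(1 + 5*(-1))) = 246 + (5 - 10 + 9*(-5))/(9*(1 - 5)) = 246 + (⅑)*(5 - 10 - 45)/(-4) = 246 + (⅑)*(-¼)*(-50) = 246 + 25/18 = 4453/18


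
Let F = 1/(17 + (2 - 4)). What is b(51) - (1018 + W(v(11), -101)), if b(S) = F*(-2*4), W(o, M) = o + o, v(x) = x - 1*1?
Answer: -15578/15 ≈ -1038.5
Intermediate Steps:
v(x) = -1 + x (v(x) = x - 1 = -1 + x)
W(o, M) = 2*o
F = 1/15 (F = 1/(17 - 2) = 1/15 ≈ 0.066667)
b(S) = -8/15 (b(S) = (-2*4)/15 = (1/15)*(-8) = -8/15)
b(51) - (1018 + W(v(11), -101)) = -8/15 - (1018 + 2*(-1 + 11)) = -8/15 - (1018 + 2*10) = -8/15 - (1018 + 20) = -8/15 - 1*1038 = -8/15 - 1038 = -15578/15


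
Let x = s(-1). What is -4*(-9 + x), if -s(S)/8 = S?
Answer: 4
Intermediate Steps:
s(S) = -8*S
x = 8 (x = -8*(-1) = 8)
-4*(-9 + x) = -4*(-9 + 8) = -4*(-1) = 4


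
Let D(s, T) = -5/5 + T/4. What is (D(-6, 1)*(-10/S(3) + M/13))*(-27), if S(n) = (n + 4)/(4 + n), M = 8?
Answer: -4941/26 ≈ -190.04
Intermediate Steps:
D(s, T) = -1 + T/4 (D(s, T) = -5*1/5 + T*(1/4) = -1 + T/4)
S(n) = 1 (S(n) = (4 + n)/(4 + n) = 1)
(D(-6, 1)*(-10/S(3) + M/13))*(-27) = ((-1 + (1/4)*1)*(-10/1 + 8/13))*(-27) = ((-1 + 1/4)*(-10*1 + 8*(1/13)))*(-27) = -3*(-10 + 8/13)/4*(-27) = -3/4*(-122/13)*(-27) = (183/26)*(-27) = -4941/26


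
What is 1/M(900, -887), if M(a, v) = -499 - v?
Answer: 1/388 ≈ 0.0025773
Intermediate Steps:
1/M(900, -887) = 1/(-499 - 1*(-887)) = 1/(-499 + 887) = 1/388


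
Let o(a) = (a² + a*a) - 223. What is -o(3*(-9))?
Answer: -1235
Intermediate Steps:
o(a) = -223 + 2*a² (o(a) = (a² + a²) - 223 = 2*a² - 223 = -223 + 2*a²)
-o(3*(-9)) = -(-223 + 2*(3*(-9))²) = -(-223 + 2*(-27)²) = -(-223 + 2*729) = -(-223 + 1458) = -1*1235 = -1235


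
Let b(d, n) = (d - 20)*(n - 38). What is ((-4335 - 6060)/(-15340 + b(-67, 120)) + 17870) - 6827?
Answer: 248190777/22474 ≈ 11043.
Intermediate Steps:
b(d, n) = (-38 + n)*(-20 + d) (b(d, n) = (-20 + d)*(-38 + n) = (-38 + n)*(-20 + d))
((-4335 - 6060)/(-15340 + b(-67, 120)) + 17870) - 6827 = ((-4335 - 6060)/(-15340 + (760 - 38*(-67) - 20*120 - 67*120)) + 17870) - 6827 = (-10395/(-15340 + (760 + 2546 - 2400 - 8040)) + 17870) - 6827 = (-10395/(-15340 - 7134) + 17870) - 6827 = (-10395/(-22474) + 17870) - 6827 = (-10395*(-1/22474) + 17870) - 6827 = (10395/22474 + 17870) - 6827 = 401620775/22474 - 6827 = 248190777/22474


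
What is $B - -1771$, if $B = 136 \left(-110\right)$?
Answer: $-13189$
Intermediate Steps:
$B = -14960$
$B - -1771 = -14960 - -1771 = -14960 + 1771 = -13189$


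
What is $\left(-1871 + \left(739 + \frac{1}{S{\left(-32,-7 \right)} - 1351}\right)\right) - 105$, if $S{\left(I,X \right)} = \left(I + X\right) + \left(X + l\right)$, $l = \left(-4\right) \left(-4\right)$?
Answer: $- \frac{1708298}{1381} \approx -1237.0$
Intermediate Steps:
$l = 16$
$S{\left(I,X \right)} = 16 + I + 2 X$ ($S{\left(I,X \right)} = \left(I + X\right) + \left(X + 16\right) = \left(I + X\right) + \left(16 + X\right) = 16 + I + 2 X$)
$\left(-1871 + \left(739 + \frac{1}{S{\left(-32,-7 \right)} - 1351}\right)\right) - 105 = \left(-1871 + \left(739 + \frac{1}{\left(16 - 32 + 2 \left(-7\right)\right) - 1351}\right)\right) - 105 = \left(-1871 + \left(739 + \frac{1}{\left(16 - 32 - 14\right) - 1351}\right)\right) - 105 = \left(-1871 + \left(739 + \frac{1}{-30 - 1351}\right)\right) - 105 = \left(-1871 + \left(739 + \frac{1}{-1381}\right)\right) - 105 = \left(-1871 + \left(739 - \frac{1}{1381}\right)\right) - 105 = \left(-1871 + \frac{1020558}{1381}\right) - 105 = - \frac{1563293}{1381} - 105 = - \frac{1708298}{1381}$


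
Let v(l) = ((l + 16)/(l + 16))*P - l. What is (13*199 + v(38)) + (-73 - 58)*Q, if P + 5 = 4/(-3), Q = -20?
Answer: 15488/3 ≈ 5162.7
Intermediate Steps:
P = -19/3 (P = -5 + 4/(-3) = -5 + 4*(-⅓) = -5 - 4/3 = -19/3 ≈ -6.3333)
v(l) = -19/3 - l (v(l) = ((l + 16)/(l + 16))*(-19/3) - l = ((16 + l)/(16 + l))*(-19/3) - l = 1*(-19/3) - l = -19/3 - l)
(13*199 + v(38)) + (-73 - 58)*Q = (13*199 + (-19/3 - 1*38)) + (-73 - 58)*(-20) = (2587 + (-19/3 - 38)) - 131*(-20) = (2587 - 133/3) + 2620 = 7628/3 + 2620 = 15488/3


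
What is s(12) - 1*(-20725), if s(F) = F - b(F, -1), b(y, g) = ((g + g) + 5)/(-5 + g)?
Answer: 41475/2 ≈ 20738.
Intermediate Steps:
b(y, g) = (5 + 2*g)/(-5 + g) (b(y, g) = (2*g + 5)/(-5 + g) = (5 + 2*g)/(-5 + g))
s(F) = ½ + F (s(F) = F - (5 + 2*(-1))/(-5 - 1) = F - (5 - 2)/(-6) = F - (-1)*3/6 = F - 1*(-½) = F + ½ = ½ + F)
s(12) - 1*(-20725) = (½ + 12) - 1*(-20725) = 25/2 + 20725 = 41475/2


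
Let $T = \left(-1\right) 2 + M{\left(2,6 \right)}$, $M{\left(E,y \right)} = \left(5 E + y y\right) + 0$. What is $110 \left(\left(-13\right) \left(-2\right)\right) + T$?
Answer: $2904$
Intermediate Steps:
$M{\left(E,y \right)} = y^{2} + 5 E$ ($M{\left(E,y \right)} = \left(5 E + y^{2}\right) + 0 = \left(y^{2} + 5 E\right) + 0 = y^{2} + 5 E$)
$T = 44$ ($T = \left(-1\right) 2 + \left(6^{2} + 5 \cdot 2\right) = -2 + \left(36 + 10\right) = -2 + 46 = 44$)
$110 \left(\left(-13\right) \left(-2\right)\right) + T = 110 \left(\left(-13\right) \left(-2\right)\right) + 44 = 110 \cdot 26 + 44 = 2860 + 44 = 2904$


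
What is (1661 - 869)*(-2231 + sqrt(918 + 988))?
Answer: -1766952 + 792*sqrt(1906) ≈ -1.7324e+6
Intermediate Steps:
(1661 - 869)*(-2231 + sqrt(918 + 988)) = 792*(-2231 + sqrt(1906)) = -1766952 + 792*sqrt(1906)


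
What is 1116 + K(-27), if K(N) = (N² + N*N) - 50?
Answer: 2524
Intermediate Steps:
K(N) = -50 + 2*N² (K(N) = (N² + N²) - 50 = 2*N² - 50 = -50 + 2*N²)
1116 + K(-27) = 1116 + (-50 + 2*(-27)²) = 1116 + (-50 + 2*729) = 1116 + (-50 + 1458) = 1116 + 1408 = 2524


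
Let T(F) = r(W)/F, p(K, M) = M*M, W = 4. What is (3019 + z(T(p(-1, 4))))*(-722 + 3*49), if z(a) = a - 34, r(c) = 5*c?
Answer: -6868375/4 ≈ -1.7171e+6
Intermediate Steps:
p(K, M) = M²
T(F) = 20/F (T(F) = (5*4)/F = 20/F)
z(a) = -34 + a
(3019 + z(T(p(-1, 4))))*(-722 + 3*49) = (3019 + (-34 + 20/(4²)))*(-722 + 3*49) = (3019 + (-34 + 20/16))*(-722 + 147) = (3019 + (-34 + 20*(1/16)))*(-575) = (3019 + (-34 + 5/4))*(-575) = (3019 - 131/4)*(-575) = (11945/4)*(-575) = -6868375/4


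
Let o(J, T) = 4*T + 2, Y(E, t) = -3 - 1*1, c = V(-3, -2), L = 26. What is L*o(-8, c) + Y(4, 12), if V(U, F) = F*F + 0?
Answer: 464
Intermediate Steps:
V(U, F) = F**2 (V(U, F) = F**2 + 0 = F**2)
c = 4 (c = (-2)**2 = 4)
Y(E, t) = -4 (Y(E, t) = -3 - 1 = -4)
o(J, T) = 2 + 4*T
L*o(-8, c) + Y(4, 12) = 26*(2 + 4*4) - 4 = 26*(2 + 16) - 4 = 26*18 - 4 = 468 - 4 = 464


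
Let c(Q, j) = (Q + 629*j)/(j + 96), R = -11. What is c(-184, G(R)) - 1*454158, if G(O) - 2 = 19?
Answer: -53123461/117 ≈ -4.5405e+5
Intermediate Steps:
G(O) = 21 (G(O) = 2 + 19 = 21)
c(Q, j) = (Q + 629*j)/(96 + j)
c(-184, G(R)) - 1*454158 = (-184 + 629*21)/(96 + 21) - 1*454158 = (-184 + 13209)/117 - 454158 = (1/117)*13025 - 454158 = 13025/117 - 454158 = -53123461/117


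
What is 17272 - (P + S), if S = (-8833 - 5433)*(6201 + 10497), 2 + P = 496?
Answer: 238230446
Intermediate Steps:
P = 494 (P = -2 + 496 = 494)
S = -238213668 (S = -14266*16698 = -238213668)
17272 - (P + S) = 17272 - (494 - 238213668) = 17272 - 1*(-238213174) = 17272 + 238213174 = 238230446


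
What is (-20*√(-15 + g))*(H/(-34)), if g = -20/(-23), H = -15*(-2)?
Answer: 1500*I*√299/391 ≈ 66.336*I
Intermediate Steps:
H = 30
g = 20/23 (g = -20*(-1/23) = 20/23 ≈ 0.86957)
(-20*√(-15 + g))*(H/(-34)) = (-20*√(-15 + 20/23))*(30/(-34)) = (-100*I*√299/23)*(30*(-1/34)) = -100*I*√299/23*(-15/17) = 1500*I*√299/391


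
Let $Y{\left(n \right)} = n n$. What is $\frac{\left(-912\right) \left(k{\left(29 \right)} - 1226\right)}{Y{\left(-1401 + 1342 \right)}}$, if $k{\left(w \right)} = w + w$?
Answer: $\frac{1065216}{3481} \approx 306.01$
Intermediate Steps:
$k{\left(w \right)} = 2 w$
$Y{\left(n \right)} = n^{2}$
$\frac{\left(-912\right) \left(k{\left(29 \right)} - 1226\right)}{Y{\left(-1401 + 1342 \right)}} = \frac{\left(-912\right) \left(2 \cdot 29 - 1226\right)}{\left(-1401 + 1342\right)^{2}} = \frac{\left(-912\right) \left(58 - 1226\right)}{\left(-59\right)^{2}} = \frac{\left(-912\right) \left(-1168\right)}{3481} = 1065216 \cdot \frac{1}{3481} = \frac{1065216}{3481}$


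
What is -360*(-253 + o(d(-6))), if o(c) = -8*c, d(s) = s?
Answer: 73800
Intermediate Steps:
-360*(-253 + o(d(-6))) = -360*(-253 - 8*(-6)) = -360*(-253 + 48) = -360*(-205) = 73800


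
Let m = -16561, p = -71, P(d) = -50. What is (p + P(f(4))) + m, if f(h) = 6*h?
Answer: -16682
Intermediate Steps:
(p + P(f(4))) + m = (-71 - 50) - 16561 = -121 - 16561 = -16682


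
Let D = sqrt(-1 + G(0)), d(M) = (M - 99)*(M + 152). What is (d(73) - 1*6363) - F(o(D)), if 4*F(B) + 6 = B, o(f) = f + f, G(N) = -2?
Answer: -24423/2 - I*sqrt(3)/2 ≈ -12212.0 - 0.86602*I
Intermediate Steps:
d(M) = (-99 + M)*(152 + M)
D = I*sqrt(3) (D = sqrt(-1 - 2) = sqrt(-3) = I*sqrt(3) ≈ 1.732*I)
o(f) = 2*f
F(B) = -3/2 + B/4
(d(73) - 1*6363) - F(o(D)) = ((-15048 + 73**2 + 53*73) - 1*6363) - (-3/2 + (2*(I*sqrt(3)))/4) = ((-15048 + 5329 + 3869) - 6363) - (-3/2 + (2*I*sqrt(3))/4) = (-5850 - 6363) - (-3/2 + I*sqrt(3)/2) = -12213 + (3/2 - I*sqrt(3)/2) = -24423/2 - I*sqrt(3)/2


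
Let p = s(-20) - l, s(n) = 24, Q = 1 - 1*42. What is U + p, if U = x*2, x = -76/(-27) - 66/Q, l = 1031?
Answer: -1104953/1107 ≈ -998.15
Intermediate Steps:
Q = -41 (Q = 1 - 42 = -41)
x = 4898/1107 (x = -76/(-27) - 66/(-41) = -76*(-1/27) - 66*(-1/41) = 76/27 + 66/41 = 4898/1107 ≈ 4.4246)
p = -1007 (p = 24 - 1*1031 = 24 - 1031 = -1007)
U = 9796/1107 (U = (4898/1107)*2 = 9796/1107 ≈ 8.8491)
U + p = 9796/1107 - 1007 = -1104953/1107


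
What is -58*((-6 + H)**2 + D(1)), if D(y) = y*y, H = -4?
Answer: -5858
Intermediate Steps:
D(y) = y**2
-58*((-6 + H)**2 + D(1)) = -58*((-6 - 4)**2 + 1**2) = -58*((-10)**2 + 1) = -58*(100 + 1) = -58*101 = -5858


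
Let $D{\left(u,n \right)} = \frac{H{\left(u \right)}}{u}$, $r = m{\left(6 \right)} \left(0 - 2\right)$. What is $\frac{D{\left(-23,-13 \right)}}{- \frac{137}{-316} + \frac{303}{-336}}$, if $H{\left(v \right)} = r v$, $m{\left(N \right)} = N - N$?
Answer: $0$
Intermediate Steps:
$m{\left(N \right)} = 0$
$r = 0$ ($r = 0 \left(0 - 2\right) = 0 \left(-2\right) = 0$)
$H{\left(v \right)} = 0$ ($H{\left(v \right)} = 0 v = 0$)
$D{\left(u,n \right)} = 0$ ($D{\left(u,n \right)} = \frac{0}{u} = 0$)
$\frac{D{\left(-23,-13 \right)}}{- \frac{137}{-316} + \frac{303}{-336}} = \frac{0}{- \frac{137}{-316} + \frac{303}{-336}} = \frac{0}{\left(-137\right) \left(- \frac{1}{316}\right) + 303 \left(- \frac{1}{336}\right)} = \frac{0}{\frac{137}{316} - \frac{101}{112}} = \frac{0}{- \frac{4143}{8848}} = 0 \left(- \frac{8848}{4143}\right) = 0$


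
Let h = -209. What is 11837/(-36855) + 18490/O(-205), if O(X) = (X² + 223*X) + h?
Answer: -103943059/20528235 ≈ -5.0634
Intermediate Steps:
O(X) = -209 + X² + 223*X (O(X) = (X² + 223*X) - 209 = -209 + X² + 223*X)
11837/(-36855) + 18490/O(-205) = 11837/(-36855) + 18490/(-209 + (-205)² + 223*(-205)) = 11837*(-1/36855) + 18490/(-209 + 42025 - 45715) = -1691/5265 + 18490/(-3899) = -1691/5265 + 18490*(-1/3899) = -1691/5265 - 18490/3899 = -103943059/20528235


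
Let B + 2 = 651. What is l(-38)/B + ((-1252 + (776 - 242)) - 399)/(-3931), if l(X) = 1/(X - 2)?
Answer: 28993389/102048760 ≈ 0.28411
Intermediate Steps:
B = 649 (B = -2 + 651 = 649)
l(X) = 1/(-2 + X)
l(-38)/B + ((-1252 + (776 - 242)) - 399)/(-3931) = 1/(-2 - 38*649) + ((-1252 + (776 - 242)) - 399)/(-3931) = (1/649)/(-40) + ((-1252 + 534) - 399)*(-1/3931) = -1/40*1/649 + (-718 - 399)*(-1/3931) = -1/25960 - 1117*(-1/3931) = -1/25960 + 1117/3931 = 28993389/102048760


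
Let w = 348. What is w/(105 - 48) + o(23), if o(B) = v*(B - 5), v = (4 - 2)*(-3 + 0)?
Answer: -1936/19 ≈ -101.89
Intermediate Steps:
v = -6 (v = 2*(-3) = -6)
o(B) = 30 - 6*B (o(B) = -6*(B - 5) = -6*(-5 + B) = 30 - 6*B)
w/(105 - 48) + o(23) = 348/(105 - 48) + (30 - 6*23) = 348/57 + (30 - 138) = (1/57)*348 - 108 = 116/19 - 108 = -1936/19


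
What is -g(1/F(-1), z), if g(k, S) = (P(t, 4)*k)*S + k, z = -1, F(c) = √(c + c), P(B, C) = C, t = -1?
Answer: -3*I*√2/2 ≈ -2.1213*I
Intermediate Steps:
F(c) = √2*√c (F(c) = √(2*c) = √2*√c)
g(k, S) = k + 4*S*k (g(k, S) = (4*k)*S + k = 4*S*k + k = k + 4*S*k)
-g(1/F(-1), z) = -(1 + 4*(-1))/(√2*√(-1)) = -(1 - 4)/(√2*I) = -(-3)/(I*√2) = -(-I*√2/2)*(-3) = -3*I*√2/2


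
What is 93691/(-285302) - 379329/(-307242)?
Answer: 6619792678/7304729757 ≈ 0.90623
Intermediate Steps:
93691/(-285302) - 379329/(-307242) = 93691*(-1/285302) - 379329*(-1/307242) = -93691/285302 + 126443/102414 = 6619792678/7304729757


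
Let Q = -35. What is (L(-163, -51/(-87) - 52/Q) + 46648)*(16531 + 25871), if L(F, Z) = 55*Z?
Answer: 402508490154/203 ≈ 1.9828e+9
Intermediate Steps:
(L(-163, -51/(-87) - 52/Q) + 46648)*(16531 + 25871) = (55*(-51/(-87) - 52/(-35)) + 46648)*(16531 + 25871) = (55*(-51*(-1/87) - 52*(-1/35)) + 46648)*42402 = (55*(17/29 + 52/35) + 46648)*42402 = (55*(2103/1015) + 46648)*42402 = (23133/203 + 46648)*42402 = (9492677/203)*42402 = 402508490154/203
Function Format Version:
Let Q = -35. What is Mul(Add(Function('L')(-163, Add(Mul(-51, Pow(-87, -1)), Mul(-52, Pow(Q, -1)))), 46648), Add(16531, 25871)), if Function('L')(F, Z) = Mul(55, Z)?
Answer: Rational(402508490154, 203) ≈ 1.9828e+9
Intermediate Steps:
Mul(Add(Function('L')(-163, Add(Mul(-51, Pow(-87, -1)), Mul(-52, Pow(Q, -1)))), 46648), Add(16531, 25871)) = Mul(Add(Mul(55, Add(Mul(-51, Pow(-87, -1)), Mul(-52, Pow(-35, -1)))), 46648), Add(16531, 25871)) = Mul(Add(Mul(55, Add(Mul(-51, Rational(-1, 87)), Mul(-52, Rational(-1, 35)))), 46648), 42402) = Mul(Add(Mul(55, Add(Rational(17, 29), Rational(52, 35))), 46648), 42402) = Mul(Add(Mul(55, Rational(2103, 1015)), 46648), 42402) = Mul(Add(Rational(23133, 203), 46648), 42402) = Mul(Rational(9492677, 203), 42402) = Rational(402508490154, 203)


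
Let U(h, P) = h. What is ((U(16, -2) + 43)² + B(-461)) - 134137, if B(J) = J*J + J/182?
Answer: 14898969/182 ≈ 81863.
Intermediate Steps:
B(J) = J² + J/182 (B(J) = J² + J*(1/182) = J² + J/182)
((U(16, -2) + 43)² + B(-461)) - 134137 = ((16 + 43)² - 461*(1/182 - 461)) - 134137 = (59² - 461*(-83901/182)) - 134137 = (3481 + 38678361/182) - 134137 = 39311903/182 - 134137 = 14898969/182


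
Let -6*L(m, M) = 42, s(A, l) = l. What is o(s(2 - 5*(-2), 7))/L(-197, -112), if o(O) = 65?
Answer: -65/7 ≈ -9.2857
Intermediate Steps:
L(m, M) = -7 (L(m, M) = -⅙*42 = -7)
o(s(2 - 5*(-2), 7))/L(-197, -112) = 65/(-7) = 65*(-⅐) = -65/7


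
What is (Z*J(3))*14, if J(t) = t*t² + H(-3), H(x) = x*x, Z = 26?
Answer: 13104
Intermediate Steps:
H(x) = x²
J(t) = 9 + t³ (J(t) = t*t² + (-3)² = t³ + 9 = 9 + t³)
(Z*J(3))*14 = (26*(9 + 3³))*14 = (26*(9 + 27))*14 = (26*36)*14 = 936*14 = 13104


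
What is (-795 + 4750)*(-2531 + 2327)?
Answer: -806820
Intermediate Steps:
(-795 + 4750)*(-2531 + 2327) = 3955*(-204) = -806820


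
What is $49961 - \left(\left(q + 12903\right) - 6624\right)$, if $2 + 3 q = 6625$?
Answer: $\frac{124423}{3} \approx 41474.0$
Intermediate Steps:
$q = \frac{6623}{3}$ ($q = - \frac{2}{3} + \frac{1}{3} \cdot 6625 = - \frac{2}{3} + \frac{6625}{3} = \frac{6623}{3} \approx 2207.7$)
$49961 - \left(\left(q + 12903\right) - 6624\right) = 49961 - \left(\left(\frac{6623}{3} + 12903\right) - 6624\right) = 49961 - \left(\frac{45332}{3} - 6624\right) = 49961 - \frac{25460}{3} = \frac{124423}{3}$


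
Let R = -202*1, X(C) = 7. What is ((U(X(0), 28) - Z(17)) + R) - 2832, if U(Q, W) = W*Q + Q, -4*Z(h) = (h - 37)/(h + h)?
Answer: -96259/34 ≈ -2831.1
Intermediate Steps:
Z(h) = -(-37 + h)/(8*h) (Z(h) = -(h - 37)/(4*(h + h)) = -(-37 + h)/(4*(2*h)) = -(-37 + h)*1/(2*h)/4 = -(-37 + h)/(8*h))
U(Q, W) = Q + Q*W (U(Q, W) = Q*W + Q = Q + Q*W)
R = -202
((U(X(0), 28) - Z(17)) + R) - 2832 = ((7*(1 + 28) - (37 - 1*17)/(8*17)) - 202) - 2832 = ((7*29 - (37 - 17)/(8*17)) - 202) - 2832 = ((203 - 20/(8*17)) - 202) - 2832 = ((203 - 1*5/34) - 202) - 2832 = ((203 - 5/34) - 202) - 2832 = (6897/34 - 202) - 2832 = 29/34 - 2832 = -96259/34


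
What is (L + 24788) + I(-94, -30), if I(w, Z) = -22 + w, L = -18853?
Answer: 5819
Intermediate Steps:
(L + 24788) + I(-94, -30) = (-18853 + 24788) + (-22 - 94) = 5935 - 116 = 5819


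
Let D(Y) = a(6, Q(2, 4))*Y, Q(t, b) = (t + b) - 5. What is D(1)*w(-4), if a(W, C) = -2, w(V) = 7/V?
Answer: 7/2 ≈ 3.5000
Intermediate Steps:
Q(t, b) = -5 + b + t (Q(t, b) = (b + t) - 5 = -5 + b + t)
D(Y) = -2*Y
D(1)*w(-4) = (-2*1)*(7/(-4)) = -14*(-1)/4 = -2*(-7/4) = 7/2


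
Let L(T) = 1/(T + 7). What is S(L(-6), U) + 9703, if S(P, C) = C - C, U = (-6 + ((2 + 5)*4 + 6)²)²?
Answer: 9703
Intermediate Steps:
L(T) = 1/(7 + T)
U = 1322500 (U = (-6 + (7*4 + 6)²)² = (-6 + (28 + 6)²)² = (-6 + 34²)² = (-6 + 1156)² = 1150² = 1322500)
S(P, C) = 0
S(L(-6), U) + 9703 = 0 + 9703 = 9703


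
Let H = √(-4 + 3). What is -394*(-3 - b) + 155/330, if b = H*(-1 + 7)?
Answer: 78043/66 + 2364*I ≈ 1182.5 + 2364.0*I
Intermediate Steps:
H = I (H = √(-1) = I ≈ 1.0*I)
b = 6*I (b = I*(-1 + 7) = I*6 = 6*I ≈ 6.0*I)
-394*(-3 - b) + 155/330 = -394*(-3 - 6*I) + 155/330 = -394*(-3 - 6*I) + 155*(1/330) = (1182 + 2364*I) + 31/66 = 78043/66 + 2364*I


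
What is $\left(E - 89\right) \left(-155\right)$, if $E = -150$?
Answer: $37045$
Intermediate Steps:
$\left(E - 89\right) \left(-155\right) = \left(-150 - 89\right) \left(-155\right) = \left(-239\right) \left(-155\right) = 37045$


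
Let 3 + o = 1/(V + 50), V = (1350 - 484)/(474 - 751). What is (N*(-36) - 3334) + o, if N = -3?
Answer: -41925059/12984 ≈ -3229.0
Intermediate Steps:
V = -866/277 (V = 866/(-277) = 866*(-1/277) = -866/277 ≈ -3.1264)
o = -38675/12984 (o = -3 + 1/(-866/277 + 50) = -3 + 1/(12984/277) = -3 + 277/12984 = -38675/12984 ≈ -2.9787)
(N*(-36) - 3334) + o = (-3*(-36) - 3334) - 38675/12984 = (108 - 3334) - 38675/12984 = -3226 - 38675/12984 = -41925059/12984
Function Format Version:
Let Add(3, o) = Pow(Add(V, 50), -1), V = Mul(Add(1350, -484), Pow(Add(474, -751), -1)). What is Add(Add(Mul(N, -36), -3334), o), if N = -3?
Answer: Rational(-41925059, 12984) ≈ -3229.0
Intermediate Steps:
V = Rational(-866, 277) (V = Mul(866, Pow(-277, -1)) = Mul(866, Rational(-1, 277)) = Rational(-866, 277) ≈ -3.1264)
o = Rational(-38675, 12984) (o = Add(-3, Pow(Add(Rational(-866, 277), 50), -1)) = Add(-3, Pow(Rational(12984, 277), -1)) = Add(-3, Rational(277, 12984)) = Rational(-38675, 12984) ≈ -2.9787)
Add(Add(Mul(N, -36), -3334), o) = Add(Add(Mul(-3, -36), -3334), Rational(-38675, 12984)) = Add(Add(108, -3334), Rational(-38675, 12984)) = Add(-3226, Rational(-38675, 12984)) = Rational(-41925059, 12984)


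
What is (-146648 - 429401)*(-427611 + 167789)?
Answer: 149670203278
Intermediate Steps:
(-146648 - 429401)*(-427611 + 167789) = -576049*(-259822) = 149670203278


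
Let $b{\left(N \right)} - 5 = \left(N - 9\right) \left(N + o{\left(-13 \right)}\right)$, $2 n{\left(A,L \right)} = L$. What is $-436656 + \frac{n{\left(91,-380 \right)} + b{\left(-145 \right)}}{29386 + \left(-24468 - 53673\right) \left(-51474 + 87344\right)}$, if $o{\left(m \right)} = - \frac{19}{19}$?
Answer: $- \frac{1223897986560603}{2802888284} \approx -4.3666 \cdot 10^{5}$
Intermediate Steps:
$o{\left(m \right)} = -1$ ($o{\left(m \right)} = \left(-19\right) \frac{1}{19} = -1$)
$n{\left(A,L \right)} = \frac{L}{2}$
$b{\left(N \right)} = 5 + \left(-1 + N\right) \left(-9 + N\right)$ ($b{\left(N \right)} = 5 + \left(N - 9\right) \left(N - 1\right) = 5 + \left(-9 + N\right) \left(-1 + N\right) = 5 + \left(-1 + N\right) \left(-9 + N\right)$)
$-436656 + \frac{n{\left(91,-380 \right)} + b{\left(-145 \right)}}{29386 + \left(-24468 - 53673\right) \left(-51474 + 87344\right)} = -436656 + \frac{\frac{1}{2} \left(-380\right) + \left(14 + \left(-145\right)^{2} - -1450\right)}{29386 + \left(-24468 - 53673\right) \left(-51474 + 87344\right)} = -436656 + \frac{-190 + \left(14 + 21025 + 1450\right)}{29386 - 2802917670} = -436656 + \frac{-190 + 22489}{29386 - 2802917670} = -436656 + \frac{22299}{-2802888284} = -436656 + 22299 \left(- \frac{1}{2802888284}\right) = -436656 - \frac{22299}{2802888284} = - \frac{1223897986560603}{2802888284}$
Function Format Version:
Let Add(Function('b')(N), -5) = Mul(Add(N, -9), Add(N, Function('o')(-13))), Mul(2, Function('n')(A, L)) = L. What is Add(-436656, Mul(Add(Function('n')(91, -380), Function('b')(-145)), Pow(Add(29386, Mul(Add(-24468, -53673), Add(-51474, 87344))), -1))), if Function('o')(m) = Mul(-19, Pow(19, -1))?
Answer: Rational(-1223897986560603, 2802888284) ≈ -4.3666e+5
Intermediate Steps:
Function('o')(m) = -1 (Function('o')(m) = Mul(-19, Rational(1, 19)) = -1)
Function('n')(A, L) = Mul(Rational(1, 2), L)
Function('b')(N) = Add(5, Mul(Add(-1, N), Add(-9, N))) (Function('b')(N) = Add(5, Mul(Add(N, -9), Add(N, -1))) = Add(5, Mul(Add(-9, N), Add(-1, N))) = Add(5, Mul(Add(-1, N), Add(-9, N))))
Add(-436656, Mul(Add(Function('n')(91, -380), Function('b')(-145)), Pow(Add(29386, Mul(Add(-24468, -53673), Add(-51474, 87344))), -1))) = Add(-436656, Mul(Add(Mul(Rational(1, 2), -380), Add(14, Pow(-145, 2), Mul(-10, -145))), Pow(Add(29386, Mul(Add(-24468, -53673), Add(-51474, 87344))), -1))) = Add(-436656, Mul(Add(-190, Add(14, 21025, 1450)), Pow(Add(29386, Mul(-78141, 35870)), -1))) = Add(-436656, Mul(Add(-190, 22489), Pow(Add(29386, -2802917670), -1))) = Add(-436656, Mul(22299, Pow(-2802888284, -1))) = Add(-436656, Mul(22299, Rational(-1, 2802888284))) = Add(-436656, Rational(-22299, 2802888284)) = Rational(-1223897986560603, 2802888284)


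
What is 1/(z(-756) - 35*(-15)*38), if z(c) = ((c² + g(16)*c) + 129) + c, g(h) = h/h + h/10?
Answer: 5/2944467 ≈ 1.6981e-6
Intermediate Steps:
g(h) = 1 + h/10 (g(h) = 1 + h*(⅒) = 1 + h/10)
z(c) = 129 + c² + 18*c/5 (z(c) = ((c² + (1 + (⅒)*16)*c) + 129) + c = ((c² + (1 + 8/5)*c) + 129) + c = ((c² + 13*c/5) + 129) + c = (129 + c² + 13*c/5) + c = 129 + c² + 18*c/5)
1/(z(-756) - 35*(-15)*38) = 1/((129 + (-756)² + (18/5)*(-756)) - 35*(-15)*38) = 1/((129 + 571536 - 13608/5) + 525*38) = 1/(2844717/5 + 19950) = 1/(2944467/5) = 5/2944467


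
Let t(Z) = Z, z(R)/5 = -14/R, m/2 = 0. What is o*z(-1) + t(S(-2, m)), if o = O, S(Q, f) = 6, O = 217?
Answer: 15196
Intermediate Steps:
m = 0 (m = 2*0 = 0)
z(R) = -70/R (z(R) = 5*(-14/R) = -70/R)
o = 217
o*z(-1) + t(S(-2, m)) = 217*(-70/(-1)) + 6 = 217*(-70*(-1)) + 6 = 217*70 + 6 = 15190 + 6 = 15196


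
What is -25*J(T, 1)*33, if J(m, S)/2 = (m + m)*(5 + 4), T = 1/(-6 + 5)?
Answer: 29700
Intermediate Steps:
T = -1 (T = 1/(-1) = -1)
J(m, S) = 36*m (J(m, S) = 2*((m + m)*(5 + 4)) = 2*((2*m)*9) = 2*(18*m) = 36*m)
-25*J(T, 1)*33 = -900*(-1)*33 = -25*(-36)*33 = 900*33 = 29700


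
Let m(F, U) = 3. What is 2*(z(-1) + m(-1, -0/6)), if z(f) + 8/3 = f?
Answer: -4/3 ≈ -1.3333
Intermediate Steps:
z(f) = -8/3 + f
2*(z(-1) + m(-1, -0/6)) = 2*((-8/3 - 1) + 3) = 2*(-11/3 + 3) = 2*(-⅔) = -4/3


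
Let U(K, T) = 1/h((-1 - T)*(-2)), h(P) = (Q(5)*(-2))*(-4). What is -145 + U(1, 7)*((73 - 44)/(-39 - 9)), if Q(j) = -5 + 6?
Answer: -55709/384 ≈ -145.08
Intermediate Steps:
Q(j) = 1
h(P) = 8 (h(P) = (1*(-2))*(-4) = -2*(-4) = 8)
U(K, T) = ⅛ (U(K, T) = 1/8 = ⅛)
-145 + U(1, 7)*((73 - 44)/(-39 - 9)) = -145 + ((73 - 44)/(-39 - 9))/8 = -145 + (29/(-48))/8 = -145 + (29*(-1/48))/8 = -145 + (⅛)*(-29/48) = -145 - 29/384 = -55709/384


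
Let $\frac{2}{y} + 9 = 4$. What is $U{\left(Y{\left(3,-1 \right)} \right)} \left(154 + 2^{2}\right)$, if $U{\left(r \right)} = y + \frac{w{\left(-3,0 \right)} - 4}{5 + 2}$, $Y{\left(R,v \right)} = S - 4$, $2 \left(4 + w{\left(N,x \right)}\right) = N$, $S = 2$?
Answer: $- \frac{9717}{35} \approx -277.63$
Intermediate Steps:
$w{\left(N,x \right)} = -4 + \frac{N}{2}$
$y = - \frac{2}{5}$ ($y = \frac{2}{-9 + 4} = \frac{2}{-5} = 2 \left(- \frac{1}{5}\right) = - \frac{2}{5} \approx -0.4$)
$Y{\left(R,v \right)} = -2$ ($Y{\left(R,v \right)} = 2 - 4 = -2$)
$U{\left(r \right)} = - \frac{123}{70}$ ($U{\left(r \right)} = - \frac{2}{5} + \frac{\left(-4 + \frac{1}{2} \left(-3\right)\right) - 4}{5 + 2} = - \frac{2}{5} + \frac{\left(-4 - \frac{3}{2}\right) - 4}{7} = - \frac{2}{5} + \left(- \frac{11}{2} - 4\right) \frac{1}{7} = - \frac{2}{5} - \frac{19}{14} = - \frac{123}{70}$)
$U{\left(Y{\left(3,-1 \right)} \right)} \left(154 + 2^{2}\right) = - \frac{123 \left(154 + 2^{2}\right)}{70} = - \frac{123 \left(154 + 4\right)}{70} = \left(- \frac{123}{70}\right) 158 = - \frac{9717}{35}$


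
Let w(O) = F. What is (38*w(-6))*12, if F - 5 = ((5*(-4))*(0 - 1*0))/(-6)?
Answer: 2280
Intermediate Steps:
F = 5 (F = 5 + ((5*(-4))*(0 - 1*0))/(-6) = 5 - 20*(0 + 0)*(-1/6) = 5 - 20*0*(-1/6) = 5 + 0*(-1/6) = 5 + 0 = 5)
w(O) = 5
(38*w(-6))*12 = (38*5)*12 = 190*12 = 2280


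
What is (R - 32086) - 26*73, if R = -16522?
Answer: -50506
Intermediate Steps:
(R - 32086) - 26*73 = (-16522 - 32086) - 26*73 = -48608 - 1898 = -50506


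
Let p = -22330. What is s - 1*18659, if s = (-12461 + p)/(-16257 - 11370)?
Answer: -171819134/9209 ≈ -18658.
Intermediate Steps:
s = 11597/9209 (s = (-12461 - 22330)/(-16257 - 11370) = -34791/(-27627) = -34791*(-1/27627) = 11597/9209 ≈ 1.2593)
s - 1*18659 = 11597/9209 - 1*18659 = 11597/9209 - 18659 = -171819134/9209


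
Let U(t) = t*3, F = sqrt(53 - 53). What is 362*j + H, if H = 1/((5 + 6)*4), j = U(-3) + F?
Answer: -143351/44 ≈ -3258.0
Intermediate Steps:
F = 0 (F = sqrt(0) = 0)
U(t) = 3*t
j = -9 (j = 3*(-3) + 0 = -9 + 0 = -9)
H = 1/44 (H = 1/(11*4) = 1/44 ≈ 0.022727)
362*j + H = 362*(-9) + 1/44 = -3258 + 1/44 = -143351/44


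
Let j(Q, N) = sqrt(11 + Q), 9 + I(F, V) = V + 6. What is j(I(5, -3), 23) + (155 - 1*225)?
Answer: -70 + sqrt(5) ≈ -67.764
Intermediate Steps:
I(F, V) = -3 + V (I(F, V) = -9 + (V + 6) = -9 + (6 + V) = -3 + V)
j(I(5, -3), 23) + (155 - 1*225) = sqrt(11 + (-3 - 3)) + (155 - 1*225) = sqrt(11 - 6) + (155 - 225) = sqrt(5) - 70 = -70 + sqrt(5)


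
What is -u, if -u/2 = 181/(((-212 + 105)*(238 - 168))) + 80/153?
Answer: 571507/572985 ≈ 0.99742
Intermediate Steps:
u = -571507/572985 (u = -2*(181/(((-212 + 105)*(238 - 168))) + 80/153) = -2*(181/((-107*70)) + 80*(1/153)) = -2*(181/(-7490) + 80/153) = -2*(181*(-1/7490) + 80/153) = -2*(-181/7490 + 80/153) = -2*571507/1145970 = -571507/572985 ≈ -0.99742)
-u = -1*(-571507/572985) = 571507/572985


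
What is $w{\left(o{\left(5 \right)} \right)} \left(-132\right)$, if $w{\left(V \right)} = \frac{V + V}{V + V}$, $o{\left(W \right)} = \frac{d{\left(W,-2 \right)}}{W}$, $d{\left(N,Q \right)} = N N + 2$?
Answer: $-132$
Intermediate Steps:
$d{\left(N,Q \right)} = 2 + N^{2}$ ($d{\left(N,Q \right)} = N^{2} + 2 = 2 + N^{2}$)
$o{\left(W \right)} = \frac{2 + W^{2}}{W}$
$w{\left(V \right)} = 1$ ($w{\left(V \right)} = \frac{2 V}{2 V} = 2 V \frac{1}{2 V} = 1$)
$w{\left(o{\left(5 \right)} \right)} \left(-132\right) = 1 \left(-132\right) = -132$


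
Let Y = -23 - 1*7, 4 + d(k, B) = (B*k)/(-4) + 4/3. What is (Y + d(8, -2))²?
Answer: 7396/9 ≈ 821.78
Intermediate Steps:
d(k, B) = -8/3 - B*k/4 (d(k, B) = -4 + ((B*k)/(-4) + 4/3) = -4 + ((B*k)*(-¼) + 4*(⅓)) = -4 + (-B*k/4 + 4/3) = -4 + (4/3 - B*k/4) = -8/3 - B*k/4)
Y = -30 (Y = -23 - 7 = -30)
(Y + d(8, -2))² = (-30 + (-8/3 - ¼*(-2)*8))² = (-30 + (-8/3 + 4))² = (-30 + 4/3)² = (-86/3)² = 7396/9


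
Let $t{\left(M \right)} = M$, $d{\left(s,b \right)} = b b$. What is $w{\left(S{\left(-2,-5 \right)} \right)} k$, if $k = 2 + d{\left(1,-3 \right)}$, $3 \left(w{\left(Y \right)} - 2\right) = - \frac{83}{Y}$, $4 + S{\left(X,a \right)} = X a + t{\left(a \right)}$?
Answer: $- \frac{847}{3} \approx -282.33$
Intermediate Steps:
$d{\left(s,b \right)} = b^{2}$
$S{\left(X,a \right)} = -4 + a + X a$ ($S{\left(X,a \right)} = -4 + \left(X a + a\right) = -4 + \left(a + X a\right) = -4 + a + X a$)
$w{\left(Y \right)} = 2 - \frac{83}{3 Y}$ ($w{\left(Y \right)} = 2 + \frac{\left(-83\right) \frac{1}{Y}}{3} = 2 - \frac{83}{3 Y}$)
$k = 11$ ($k = 2 + \left(-3\right)^{2} = 2 + 9 = 11$)
$w{\left(S{\left(-2,-5 \right)} \right)} k = \left(2 - \frac{83}{3 \left(-4 - 5 - -10\right)}\right) 11 = \left(2 - \frac{83}{3 \left(-4 - 5 + 10\right)}\right) 11 = \left(2 - \frac{83}{3 \cdot 1}\right) 11 = \left(2 - \frac{83}{3}\right) 11 = \left(- \frac{77}{3}\right) 11 = - \frac{847}{3}$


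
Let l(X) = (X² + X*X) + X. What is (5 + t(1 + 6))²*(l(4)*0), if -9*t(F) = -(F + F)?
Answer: 0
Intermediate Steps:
l(X) = X + 2*X² (l(X) = (X² + X²) + X = 2*X² + X = X + 2*X²)
t(F) = 2*F/9 (t(F) = -(-1)*(F + F)/9 = -(-1)*2*F/9 = -(-2)*F/9 = 2*F/9)
(5 + t(1 + 6))²*(l(4)*0) = (5 + 2*(1 + 6)/9)²*((4*(1 + 2*4))*0) = (5 + (2/9)*7)²*((4*(1 + 8))*0) = (5 + 14/9)²*((4*9)*0) = (59/9)²*(36*0) = (3481/81)*0 = 0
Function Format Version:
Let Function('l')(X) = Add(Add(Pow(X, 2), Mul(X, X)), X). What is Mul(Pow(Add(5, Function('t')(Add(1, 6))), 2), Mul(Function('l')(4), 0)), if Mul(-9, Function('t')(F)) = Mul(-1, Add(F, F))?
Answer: 0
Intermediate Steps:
Function('l')(X) = Add(X, Mul(2, Pow(X, 2))) (Function('l')(X) = Add(Add(Pow(X, 2), Pow(X, 2)), X) = Add(Mul(2, Pow(X, 2)), X) = Add(X, Mul(2, Pow(X, 2))))
Function('t')(F) = Mul(Rational(2, 9), F) (Function('t')(F) = Mul(Rational(-1, 9), Mul(-1, Add(F, F))) = Mul(Rational(-1, 9), Mul(-1, Mul(2, F))) = Mul(Rational(-1, 9), Mul(-2, F)) = Mul(Rational(2, 9), F))
Mul(Pow(Add(5, Function('t')(Add(1, 6))), 2), Mul(Function('l')(4), 0)) = Mul(Pow(Add(5, Mul(Rational(2, 9), Add(1, 6))), 2), Mul(Mul(4, Add(1, Mul(2, 4))), 0)) = Mul(Pow(Add(5, Mul(Rational(2, 9), 7)), 2), Mul(Mul(4, Add(1, 8)), 0)) = Mul(Pow(Add(5, Rational(14, 9)), 2), Mul(Mul(4, 9), 0)) = Mul(Pow(Rational(59, 9), 2), Mul(36, 0)) = Mul(Rational(3481, 81), 0) = 0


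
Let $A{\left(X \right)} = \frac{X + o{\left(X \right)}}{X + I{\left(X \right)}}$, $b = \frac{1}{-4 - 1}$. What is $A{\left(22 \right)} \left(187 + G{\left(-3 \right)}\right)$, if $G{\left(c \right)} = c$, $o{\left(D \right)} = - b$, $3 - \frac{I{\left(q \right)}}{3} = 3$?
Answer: $\frac{10212}{55} \approx 185.67$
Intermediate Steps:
$I{\left(q \right)} = 0$ ($I{\left(q \right)} = 9 - 9 = 0$)
$b = - \frac{1}{5}$ ($b = \frac{1}{-5} = - \frac{1}{5} \approx -0.2$)
$o{\left(D \right)} = \frac{1}{5}$ ($o{\left(D \right)} = \left(-1\right) \left(- \frac{1}{5}\right) = \frac{1}{5}$)
$A{\left(X \right)} = \frac{\frac{1}{5} + X}{X}$ ($A{\left(X \right)} = \frac{X + \frac{1}{5}}{X + 0} = \frac{\frac{1}{5} + X}{X}$)
$A{\left(22 \right)} \left(187 + G{\left(-3 \right)}\right) = \frac{\frac{1}{5} + 22}{22} \left(187 - 3\right) = \frac{1}{22} \cdot \frac{111}{5} \cdot 184 = \frac{111}{110} \cdot 184 = \frac{10212}{55}$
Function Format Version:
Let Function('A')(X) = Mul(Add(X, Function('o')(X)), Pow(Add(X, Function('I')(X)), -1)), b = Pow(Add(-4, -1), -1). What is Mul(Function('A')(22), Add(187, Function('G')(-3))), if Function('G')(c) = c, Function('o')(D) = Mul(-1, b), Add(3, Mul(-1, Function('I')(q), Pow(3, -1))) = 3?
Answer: Rational(10212, 55) ≈ 185.67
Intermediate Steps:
Function('I')(q) = 0 (Function('I')(q) = Add(9, Mul(-3, 3)) = Add(9, -9) = 0)
b = Rational(-1, 5) (b = Pow(-5, -1) = Rational(-1, 5) ≈ -0.20000)
Function('o')(D) = Rational(1, 5) (Function('o')(D) = Mul(-1, Rational(-1, 5)) = Rational(1, 5))
Function('A')(X) = Mul(Pow(X, -1), Add(Rational(1, 5), X)) (Function('A')(X) = Mul(Add(X, Rational(1, 5)), Pow(Add(X, 0), -1)) = Mul(Add(Rational(1, 5), X), Pow(X, -1)) = Mul(Pow(X, -1), Add(Rational(1, 5), X)))
Mul(Function('A')(22), Add(187, Function('G')(-3))) = Mul(Mul(Pow(22, -1), Add(Rational(1, 5), 22)), Add(187, -3)) = Mul(Mul(Rational(1, 22), Rational(111, 5)), 184) = Mul(Rational(111, 110), 184) = Rational(10212, 55)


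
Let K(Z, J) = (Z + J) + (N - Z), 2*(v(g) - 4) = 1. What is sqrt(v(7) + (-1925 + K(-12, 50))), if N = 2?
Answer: I*sqrt(7474)/2 ≈ 43.226*I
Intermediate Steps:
v(g) = 9/2 (v(g) = 4 + (1/2)*1 = 4 + 1/2 = 9/2)
K(Z, J) = 2 + J (K(Z, J) = (Z + J) + (2 - Z) = (J + Z) + (2 - Z) = 2 + J)
sqrt(v(7) + (-1925 + K(-12, 50))) = sqrt(9/2 + (-1925 + (2 + 50))) = sqrt(9/2 + (-1925 + 52)) = sqrt(9/2 - 1873) = sqrt(-3737/2) = I*sqrt(7474)/2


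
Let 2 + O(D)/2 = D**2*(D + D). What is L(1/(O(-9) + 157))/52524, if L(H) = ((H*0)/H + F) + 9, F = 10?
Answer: 19/52524 ≈ 0.00036174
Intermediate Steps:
O(D) = -4 + 4*D**3 (O(D) = -4 + 2*(D**2*(D + D)) = -4 + 2*(D**2*(2*D)) = -4 + 2*(2*D**3) = -4 + 4*D**3)
L(H) = 19 (L(H) = ((H*0)/H + 10) + 9 = (0/H + 10) + 9 = (0 + 10) + 9 = 10 + 9 = 19)
L(1/(O(-9) + 157))/52524 = 19/52524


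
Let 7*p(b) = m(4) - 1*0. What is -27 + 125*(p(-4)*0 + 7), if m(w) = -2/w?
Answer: 848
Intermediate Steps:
p(b) = -1/14 (p(b) = (-2/4 - 1*0)/7 = (-2*1/4 + 0)/7 = (-1/2 + 0)/7 = (1/7)*(-1/2) = -1/14)
-27 + 125*(p(-4)*0 + 7) = -27 + 125*(-1/14*0 + 7) = -27 + 125*(0 + 7) = -27 + 125*7 = -27 + 875 = 848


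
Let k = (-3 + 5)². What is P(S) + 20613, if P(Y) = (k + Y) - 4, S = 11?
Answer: 20624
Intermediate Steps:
k = 4 (k = 2² = 4)
P(Y) = Y (P(Y) = (4 + Y) - 4 = Y)
P(S) + 20613 = 11 + 20613 = 20624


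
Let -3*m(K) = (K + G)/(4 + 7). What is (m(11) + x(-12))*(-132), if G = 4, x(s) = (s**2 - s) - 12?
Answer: -18948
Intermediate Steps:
x(s) = -12 + s**2 - s
m(K) = -4/33 - K/33 (m(K) = -(K + 4)/(3*(4 + 7)) = -(4 + K)/(3*11) = -(4/11 + K/11)/3 = -4/33 - K/33)
(m(11) + x(-12))*(-132) = ((-4/33 - 1/33*11) + (-12 + (-12)**2 - 1*(-12)))*(-132) = ((-4/33 - 1/3) + (-12 + 144 + 12))*(-132) = (-5/11 + 144)*(-132) = (1579/11)*(-132) = -18948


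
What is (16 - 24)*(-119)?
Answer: 952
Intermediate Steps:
(16 - 24)*(-119) = -8*(-119) = 952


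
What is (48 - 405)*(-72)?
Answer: 25704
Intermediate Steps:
(48 - 405)*(-72) = -357*(-72) = 25704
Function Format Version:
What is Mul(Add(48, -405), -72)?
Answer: 25704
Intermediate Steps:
Mul(Add(48, -405), -72) = Mul(-357, -72) = 25704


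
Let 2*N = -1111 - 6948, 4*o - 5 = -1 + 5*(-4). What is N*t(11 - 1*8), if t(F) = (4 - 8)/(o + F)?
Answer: -16118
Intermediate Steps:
o = -4 (o = 5/4 + (-1 + 5*(-4))/4 = 5/4 + (-1 - 20)/4 = 5/4 + (1/4)*(-21) = 5/4 - 21/4 = -4)
t(F) = -4/(-4 + F) (t(F) = (4 - 8)/(-4 + F) = -4/(-4 + F))
N = -8059/2 (N = (-1111 - 6948)/2 = (1/2)*(-8059) = -8059/2 ≈ -4029.5)
N*t(11 - 1*8) = -(-16118)/(-4 + (11 - 1*8)) = -(-16118)/(-4 + (11 - 8)) = -(-16118)/(-4 + 3) = -(-16118)/(-1) = -(-16118)*(-1) = -8059/2*4 = -16118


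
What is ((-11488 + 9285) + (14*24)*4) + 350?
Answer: -509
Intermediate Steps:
((-11488 + 9285) + (14*24)*4) + 350 = (-2203 + 336*4) + 350 = (-2203 + 1344) + 350 = -859 + 350 = -509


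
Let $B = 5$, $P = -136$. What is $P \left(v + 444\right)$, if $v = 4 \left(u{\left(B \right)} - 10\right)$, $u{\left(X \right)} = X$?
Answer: $-57664$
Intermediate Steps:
$v = -20$ ($v = 4 \left(5 - 10\right) = 4 \left(-5\right) = -20$)
$P \left(v + 444\right) = - 136 \left(-20 + 444\right) = \left(-136\right) 424 = -57664$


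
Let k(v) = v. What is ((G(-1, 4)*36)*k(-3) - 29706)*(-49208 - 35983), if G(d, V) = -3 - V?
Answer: 2466279450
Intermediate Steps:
((G(-1, 4)*36)*k(-3) - 29706)*(-49208 - 35983) = (((-3 - 1*4)*36)*(-3) - 29706)*(-49208 - 35983) = (((-3 - 4)*36)*(-3) - 29706)*(-85191) = (-7*36*(-3) - 29706)*(-85191) = (-252*(-3) - 29706)*(-85191) = (756 - 29706)*(-85191) = -28950*(-85191) = 2466279450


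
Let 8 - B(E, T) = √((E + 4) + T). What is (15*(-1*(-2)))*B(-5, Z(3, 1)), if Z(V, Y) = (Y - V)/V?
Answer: 240 - 10*I*√15 ≈ 240.0 - 38.73*I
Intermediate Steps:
Z(V, Y) = (Y - V)/V
B(E, T) = 8 - √(4 + E + T) (B(E, T) = 8 - √((E + 4) + T) = 8 - √((4 + E) + T) = 8 - √(4 + E + T))
(15*(-1*(-2)))*B(-5, Z(3, 1)) = (15*(-1*(-2)))*(8 - √(4 - 5 + (1 - 1*3)/3)) = (15*2)*(8 - √(4 - 5 + (1 - 3)/3)) = 30*(8 - √(4 - 5 + (⅓)*(-2))) = 30*(8 - √(4 - 5 - ⅔)) = 30*(8 - √(-5/3)) = 30*(8 - I*√15/3) = 240 - 10*I*√15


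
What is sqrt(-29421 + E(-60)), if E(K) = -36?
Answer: 3*I*sqrt(3273) ≈ 171.63*I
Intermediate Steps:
sqrt(-29421 + E(-60)) = sqrt(-29421 - 36) = sqrt(-29457) = 3*I*sqrt(3273)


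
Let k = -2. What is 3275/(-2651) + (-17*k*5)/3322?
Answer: -474040/400301 ≈ -1.1842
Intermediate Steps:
3275/(-2651) + (-17*k*5)/3322 = 3275/(-2651) + (-17*(-2)*5)/3322 = 3275*(-1/2651) + (34*5)*(1/3322) = -3275/2651 + 170*(1/3322) = -3275/2651 + 85/1661 = -474040/400301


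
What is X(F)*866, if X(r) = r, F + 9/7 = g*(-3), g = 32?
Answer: -589746/7 ≈ -84249.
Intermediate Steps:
F = -681/7 (F = -9/7 + 32*(-3) = -9/7 - 96 = -681/7 ≈ -97.286)
X(F)*866 = -681/7*866 = -589746/7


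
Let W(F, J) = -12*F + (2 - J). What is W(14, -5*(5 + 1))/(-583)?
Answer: 136/583 ≈ 0.23328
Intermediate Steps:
W(F, J) = 2 - J - 12*F
W(14, -5*(5 + 1))/(-583) = (2 - (-5)*(5 + 1) - 12*14)/(-583) = (2 - (-5)*6 - 168)*(-1/583) = (2 - 1*(-30) - 168)*(-1/583) = (2 + 30 - 168)*(-1/583) = -136*(-1/583) = 136/583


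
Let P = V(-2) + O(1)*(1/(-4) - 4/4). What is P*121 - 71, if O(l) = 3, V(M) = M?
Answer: -3067/4 ≈ -766.75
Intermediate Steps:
P = -23/4 (P = -2 + 3*(1/(-4) - 4/4) = -2 + 3*(1*(-1/4) - 4*1/4) = -2 + 3*(-1/4 - 1) = -2 + 3*(-5/4) = -2 - 15/4 = -23/4 ≈ -5.7500)
P*121 - 71 = -23/4*121 - 71 = -2783/4 - 71 = -3067/4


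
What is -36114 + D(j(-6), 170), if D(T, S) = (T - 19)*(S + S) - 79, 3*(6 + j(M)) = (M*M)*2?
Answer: -36533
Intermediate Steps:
j(M) = -6 + 2*M**2/3 (j(M) = -6 + ((M*M)*2)/3 = -6 + (M**2*2)/3 = -6 + (2*M**2)/3 = -6 + 2*M**2/3)
D(T, S) = -79 + 2*S*(-19 + T) (D(T, S) = (-19 + T)*(2*S) - 79 = 2*S*(-19 + T) - 79 = -79 + 2*S*(-19 + T))
-36114 + D(j(-6), 170) = -36114 + (-79 - 38*170 + 2*170*(-6 + (2/3)*(-6)**2)) = -36114 + (-79 - 6460 + 2*170*(-6 + (2/3)*36)) = -36114 + (-79 - 6460 + 2*170*(-6 + 24)) = -36114 + (-79 - 6460 + 2*170*18) = -36114 + (-79 - 6460 + 6120) = -36114 - 419 = -36533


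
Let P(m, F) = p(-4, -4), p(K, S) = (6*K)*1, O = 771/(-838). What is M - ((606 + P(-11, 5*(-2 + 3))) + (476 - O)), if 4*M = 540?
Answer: -774245/838 ≈ -923.92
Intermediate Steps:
M = 135 (M = (¼)*540 = 135)
O = -771/838 (O = 771*(-1/838) = -771/838 ≈ -0.92005)
p(K, S) = 6*K
P(m, F) = -24 (P(m, F) = 6*(-4) = -24)
M - ((606 + P(-11, 5*(-2 + 3))) + (476 - O)) = 135 - ((606 - 24) + (476 - 1*(-771/838))) = 135 - (582 + (476 + 771/838)) = 135 - (582 + 399659/838) = 135 - 1*887375/838 = 135 - 887375/838 = -774245/838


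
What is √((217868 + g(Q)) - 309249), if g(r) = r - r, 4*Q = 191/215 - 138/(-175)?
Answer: I*√91381 ≈ 302.29*I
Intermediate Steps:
Q = 12619/30100 (Q = (191/215 - 138/(-175))/4 = (191*(1/215) - 138*(-1/175))/4 = (191/215 + 138/175)/4 = (¼)*(12619/7525) = 12619/30100 ≈ 0.41924)
g(r) = 0
√((217868 + g(Q)) - 309249) = √((217868 + 0) - 309249) = √(217868 - 309249) = √(-91381) = I*√91381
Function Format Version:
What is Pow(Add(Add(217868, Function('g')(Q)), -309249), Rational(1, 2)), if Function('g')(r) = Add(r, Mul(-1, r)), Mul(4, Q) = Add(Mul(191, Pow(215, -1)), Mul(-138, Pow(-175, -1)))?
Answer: Mul(I, Pow(91381, Rational(1, 2))) ≈ Mul(302.29, I)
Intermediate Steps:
Q = Rational(12619, 30100) (Q = Mul(Rational(1, 4), Add(Mul(191, Pow(215, -1)), Mul(-138, Pow(-175, -1)))) = Mul(Rational(1, 4), Add(Mul(191, Rational(1, 215)), Mul(-138, Rational(-1, 175)))) = Mul(Rational(1, 4), Add(Rational(191, 215), Rational(138, 175))) = Mul(Rational(1, 4), Rational(12619, 7525)) = Rational(12619, 30100) ≈ 0.41924)
Function('g')(r) = 0
Pow(Add(Add(217868, Function('g')(Q)), -309249), Rational(1, 2)) = Pow(Add(Add(217868, 0), -309249), Rational(1, 2)) = Pow(Add(217868, -309249), Rational(1, 2)) = Pow(-91381, Rational(1, 2)) = Mul(I, Pow(91381, Rational(1, 2)))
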